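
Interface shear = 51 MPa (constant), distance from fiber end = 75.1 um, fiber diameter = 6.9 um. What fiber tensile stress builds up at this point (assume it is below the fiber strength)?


Force balance: sigma_f * (pi*d^2/4) = tau * (pi*d) * x  ->  sigma_f = 4 * tau * x / d
sigma_f = 4 * 51 * 75.1 / 6.9 = 2220.3 MPa

2220.3 MPa


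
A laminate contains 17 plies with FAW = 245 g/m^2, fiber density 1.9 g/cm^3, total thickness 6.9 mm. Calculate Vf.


Vf = n * FAW / (rho_f * h * 1000) = 17 * 245 / (1.9 * 6.9 * 1000) = 0.3177

0.3177


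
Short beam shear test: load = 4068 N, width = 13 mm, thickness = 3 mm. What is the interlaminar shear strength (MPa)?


ILSS = 3F/(4bh) = 3*4068/(4*13*3) = 78.23 MPa

78.23 MPa


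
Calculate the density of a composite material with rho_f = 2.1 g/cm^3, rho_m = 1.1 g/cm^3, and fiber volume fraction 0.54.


rho_c = rho_f*Vf + rho_m*(1-Vf) = 2.1*0.54 + 1.1*0.46 = 1.64 g/cm^3

1.64 g/cm^3


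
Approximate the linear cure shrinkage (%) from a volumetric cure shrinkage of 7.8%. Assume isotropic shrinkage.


Linear shrinkage ≈ vol_shrink/3 = 7.8/3 = 2.6%

2.6%


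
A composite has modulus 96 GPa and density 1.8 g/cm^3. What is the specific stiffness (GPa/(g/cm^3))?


Specific stiffness = E/rho = 96/1.8 = 53.3 GPa/(g/cm^3)

53.3 GPa/(g/cm^3)


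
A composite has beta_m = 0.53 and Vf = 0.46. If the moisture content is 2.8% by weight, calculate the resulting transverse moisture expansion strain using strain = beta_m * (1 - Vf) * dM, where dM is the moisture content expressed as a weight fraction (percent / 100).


dM = 2.8/100 = 0.028
strain = beta_m * (1-Vf) * dM = 0.53 * 0.54 * 0.028 = 0.0080136

0.0080136


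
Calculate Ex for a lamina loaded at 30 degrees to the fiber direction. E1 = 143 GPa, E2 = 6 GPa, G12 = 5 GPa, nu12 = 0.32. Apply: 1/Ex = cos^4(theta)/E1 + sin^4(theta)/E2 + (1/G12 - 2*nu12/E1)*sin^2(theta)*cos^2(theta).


cos^4(30) = 0.5625, sin^4(30) = 0.0625, sin^2(30)*cos^2(30) = 0.1875
1/G12 - 2*nu12/E1 = 1/5 - 2*0.32/143 = 0.195524 GPa^-1
1/Ex = 0.5625/143 + 0.0625/6 + 0.195524*0.1875 = 0.0510111 GPa^-1
Ex = 19.6 GPa

19.6 GPa


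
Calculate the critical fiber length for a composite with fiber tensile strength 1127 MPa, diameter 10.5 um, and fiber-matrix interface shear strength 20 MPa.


Lc = sigma_f * d / (2 * tau_i) = 1127 * 10.5 / (2 * 20) = 295.8 um

295.8 um


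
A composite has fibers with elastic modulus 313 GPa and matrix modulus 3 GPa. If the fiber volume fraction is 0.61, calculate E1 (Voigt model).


E1 = Ef*Vf + Em*(1-Vf) = 313*0.61 + 3*0.39 = 192.1 GPa

192.1 GPa


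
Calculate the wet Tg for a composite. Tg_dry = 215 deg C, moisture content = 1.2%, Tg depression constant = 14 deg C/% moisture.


Tg_wet = Tg_dry - k*moisture = 215 - 14*1.2 = 198.2 deg C

198.2 deg C


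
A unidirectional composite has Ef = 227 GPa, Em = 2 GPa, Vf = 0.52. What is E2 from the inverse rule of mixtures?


1/E2 = Vf/Ef + (1-Vf)/Em = 0.52/227 + 0.48/2
E2 = 4.13 GPa

4.13 GPa


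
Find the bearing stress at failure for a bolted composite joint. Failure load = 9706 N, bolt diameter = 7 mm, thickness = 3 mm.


sigma_br = F/(d*h) = 9706/(7*3) = 462.2 MPa

462.2 MPa


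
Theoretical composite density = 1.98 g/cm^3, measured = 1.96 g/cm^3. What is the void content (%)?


Void% = (rho_theo - rho_actual)/rho_theo * 100 = (1.98 - 1.96)/1.98 * 100 = 1.01%

1.01%


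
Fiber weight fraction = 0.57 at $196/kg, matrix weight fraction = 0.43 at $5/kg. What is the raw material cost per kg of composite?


Cost = cost_f*Wf + cost_m*Wm = 196*0.57 + 5*0.43 = $113.87/kg

$113.87/kg


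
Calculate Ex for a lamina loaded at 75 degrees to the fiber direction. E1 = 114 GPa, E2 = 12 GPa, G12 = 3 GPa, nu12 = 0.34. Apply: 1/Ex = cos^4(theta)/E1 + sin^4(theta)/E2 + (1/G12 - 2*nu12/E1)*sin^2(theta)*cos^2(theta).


cos^4(75) = 0.004487, sin^4(75) = 0.870513, sin^2(75)*cos^2(75) = 0.0625
1/G12 - 2*nu12/E1 = 1/3 - 2*0.34/114 = 0.327368 GPa^-1
1/Ex = 0.004487/114 + 0.870513/12 + 0.327368*0.0625 = 0.0930426 GPa^-1
Ex = 10.75 GPa

10.75 GPa


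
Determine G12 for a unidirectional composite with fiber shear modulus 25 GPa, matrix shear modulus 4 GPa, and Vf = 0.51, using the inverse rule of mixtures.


1/G12 = Vf/Gf + (1-Vf)/Gm = 0.51/25 + 0.49/4
G12 = 7.0 GPa

7.0 GPa


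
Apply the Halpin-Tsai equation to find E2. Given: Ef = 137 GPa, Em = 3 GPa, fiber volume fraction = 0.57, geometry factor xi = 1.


eta = (Ef/Em - 1)/(Ef/Em + xi) = (45.6667 - 1)/(45.6667 + 1) = 0.9571
E2 = Em*(1+xi*eta*Vf)/(1-eta*Vf) = 10.2 GPa

10.2 GPa


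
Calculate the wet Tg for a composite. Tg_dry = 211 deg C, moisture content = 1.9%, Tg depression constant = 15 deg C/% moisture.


Tg_wet = Tg_dry - k*moisture = 211 - 15*1.9 = 182.5 deg C

182.5 deg C


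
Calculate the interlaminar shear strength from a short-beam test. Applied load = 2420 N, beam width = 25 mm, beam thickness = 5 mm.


ILSS = 3F/(4bh) = 3*2420/(4*25*5) = 14.52 MPa

14.52 MPa


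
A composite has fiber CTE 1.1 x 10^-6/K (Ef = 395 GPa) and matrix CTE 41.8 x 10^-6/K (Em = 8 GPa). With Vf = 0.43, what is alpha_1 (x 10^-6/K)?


E1 = Ef*Vf + Em*(1-Vf) = 174.41
alpha_1 = (alpha_f*Ef*Vf + alpha_m*Em*(1-Vf))/E1 = 2.16 x 10^-6/K

2.16 x 10^-6/K


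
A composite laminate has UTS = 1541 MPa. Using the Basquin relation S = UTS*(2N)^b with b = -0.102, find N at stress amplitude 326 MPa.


N = 0.5 * (S/UTS)^(1/b) = 0.5 * (326/1541)^(1/-0.102) = 2.0538e+06 cycles

2.0538e+06 cycles


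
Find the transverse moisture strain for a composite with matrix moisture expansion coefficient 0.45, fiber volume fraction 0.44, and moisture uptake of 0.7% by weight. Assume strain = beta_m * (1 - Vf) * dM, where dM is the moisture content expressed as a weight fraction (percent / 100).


dM = 0.7/100 = 0.007
strain = beta_m * (1-Vf) * dM = 0.45 * 0.56 * 0.007 = 0.001764

0.001764


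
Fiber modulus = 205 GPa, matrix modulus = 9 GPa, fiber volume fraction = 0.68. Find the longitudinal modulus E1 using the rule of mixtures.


E1 = Ef*Vf + Em*(1-Vf) = 205*0.68 + 9*0.32 = 142.28 GPa

142.28 GPa


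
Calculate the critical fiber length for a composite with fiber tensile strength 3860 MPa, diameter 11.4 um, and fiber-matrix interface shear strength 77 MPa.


Lc = sigma_f * d / (2 * tau_i) = 3860 * 11.4 / (2 * 77) = 285.7 um

285.7 um


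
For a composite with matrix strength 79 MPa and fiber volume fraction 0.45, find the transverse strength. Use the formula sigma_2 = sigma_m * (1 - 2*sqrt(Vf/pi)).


factor = 1 - 2*sqrt(0.45/pi) = 0.2431
sigma_2 = 79 * 0.2431 = 19.2 MPa

19.2 MPa


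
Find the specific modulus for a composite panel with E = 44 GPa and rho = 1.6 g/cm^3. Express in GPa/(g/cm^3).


Specific stiffness = E/rho = 44/1.6 = 27.5 GPa/(g/cm^3)

27.5 GPa/(g/cm^3)


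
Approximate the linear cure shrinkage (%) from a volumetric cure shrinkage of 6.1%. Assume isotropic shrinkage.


Linear shrinkage ≈ vol_shrink/3 = 6.1/3 = 2.033%

2.033%


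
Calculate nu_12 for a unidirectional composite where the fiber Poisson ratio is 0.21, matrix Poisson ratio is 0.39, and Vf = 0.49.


nu_12 = nu_f*Vf + nu_m*(1-Vf) = 0.21*0.49 + 0.39*0.51 = 0.3018

0.3018


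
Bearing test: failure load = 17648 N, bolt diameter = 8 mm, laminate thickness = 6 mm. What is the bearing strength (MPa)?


sigma_br = F/(d*h) = 17648/(8*6) = 367.7 MPa

367.7 MPa


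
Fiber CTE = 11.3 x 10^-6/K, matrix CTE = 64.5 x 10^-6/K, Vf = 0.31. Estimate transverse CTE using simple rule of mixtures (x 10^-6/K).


alpha_2 = alpha_f*Vf + alpha_m*(1-Vf) = 11.3*0.31 + 64.5*0.69 = 48.0 x 10^-6/K

48.0 x 10^-6/K


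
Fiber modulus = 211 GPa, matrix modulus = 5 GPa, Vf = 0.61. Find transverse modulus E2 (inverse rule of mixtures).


1/E2 = Vf/Ef + (1-Vf)/Em = 0.61/211 + 0.39/5
E2 = 12.36 GPa

12.36 GPa


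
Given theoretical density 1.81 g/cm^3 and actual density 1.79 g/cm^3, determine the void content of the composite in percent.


Void% = (rho_theo - rho_actual)/rho_theo * 100 = (1.81 - 1.79)/1.81 * 100 = 1.1%

1.1%


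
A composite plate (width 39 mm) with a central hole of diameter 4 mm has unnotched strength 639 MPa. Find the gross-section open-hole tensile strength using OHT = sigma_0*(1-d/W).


OHT = sigma_0*(1-d/W) = 639*(1-4/39) = 573.5 MPa

573.5 MPa


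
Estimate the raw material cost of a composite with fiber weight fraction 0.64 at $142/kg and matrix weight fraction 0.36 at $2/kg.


Cost = cost_f*Wf + cost_m*Wm = 142*0.64 + 2*0.36 = $91.6/kg

$91.6/kg


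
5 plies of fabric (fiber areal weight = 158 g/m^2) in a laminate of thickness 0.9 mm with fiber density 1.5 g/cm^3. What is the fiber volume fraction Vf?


Vf = n * FAW / (rho_f * h * 1000) = 5 * 158 / (1.5 * 0.9 * 1000) = 0.5852

0.5852


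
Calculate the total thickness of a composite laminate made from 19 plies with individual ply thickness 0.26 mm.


h = n * t_ply = 19 * 0.26 = 4.94 mm

4.94 mm


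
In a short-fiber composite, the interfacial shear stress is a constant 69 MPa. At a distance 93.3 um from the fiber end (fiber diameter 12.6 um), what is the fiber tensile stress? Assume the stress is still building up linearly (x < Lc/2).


Force balance: sigma_f * (pi*d^2/4) = tau * (pi*d) * x  ->  sigma_f = 4 * tau * x / d
sigma_f = 4 * 69 * 93.3 / 12.6 = 2043.7 MPa

2043.7 MPa


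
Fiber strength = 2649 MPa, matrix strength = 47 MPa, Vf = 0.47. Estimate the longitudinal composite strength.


sigma_1 = sigma_f*Vf + sigma_m*(1-Vf) = 2649*0.47 + 47*0.53 = 1269.9 MPa

1269.9 MPa


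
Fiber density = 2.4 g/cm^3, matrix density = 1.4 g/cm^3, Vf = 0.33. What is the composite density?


rho_c = rho_f*Vf + rho_m*(1-Vf) = 2.4*0.33 + 1.4*0.67 = 1.73 g/cm^3

1.73 g/cm^3


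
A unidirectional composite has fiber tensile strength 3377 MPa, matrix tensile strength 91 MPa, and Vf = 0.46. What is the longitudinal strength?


sigma_1 = sigma_f*Vf + sigma_m*(1-Vf) = 3377*0.46 + 91*0.54 = 1602.6 MPa

1602.6 MPa


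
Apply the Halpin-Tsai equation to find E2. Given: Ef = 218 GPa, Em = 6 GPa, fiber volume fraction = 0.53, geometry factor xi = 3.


eta = (Ef/Em - 1)/(Ef/Em + xi) = (36.3333 - 1)/(36.3333 + 3) = 0.8983
E2 = Em*(1+xi*eta*Vf)/(1-eta*Vf) = 27.81 GPa

27.81 GPa


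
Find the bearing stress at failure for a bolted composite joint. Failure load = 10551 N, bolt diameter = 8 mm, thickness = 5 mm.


sigma_br = F/(d*h) = 10551/(8*5) = 263.8 MPa

263.8 MPa


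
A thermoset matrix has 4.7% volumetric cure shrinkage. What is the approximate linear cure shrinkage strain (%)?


Linear shrinkage ≈ vol_shrink/3 = 4.7/3 = 1.567%

1.567%


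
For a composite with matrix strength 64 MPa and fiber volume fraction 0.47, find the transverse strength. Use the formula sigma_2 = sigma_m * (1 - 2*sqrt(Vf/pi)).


factor = 1 - 2*sqrt(0.47/pi) = 0.2264
sigma_2 = 64 * 0.2264 = 14.49 MPa

14.49 MPa


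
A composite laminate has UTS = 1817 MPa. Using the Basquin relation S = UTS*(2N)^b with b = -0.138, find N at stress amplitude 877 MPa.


N = 0.5 * (S/UTS)^(1/b) = 0.5 * (877/1817)^(1/-0.138) = 98.0392 cycles

98.0392 cycles


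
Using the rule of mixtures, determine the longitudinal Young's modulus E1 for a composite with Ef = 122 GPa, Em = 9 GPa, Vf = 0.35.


E1 = Ef*Vf + Em*(1-Vf) = 122*0.35 + 9*0.65 = 48.55 GPa

48.55 GPa


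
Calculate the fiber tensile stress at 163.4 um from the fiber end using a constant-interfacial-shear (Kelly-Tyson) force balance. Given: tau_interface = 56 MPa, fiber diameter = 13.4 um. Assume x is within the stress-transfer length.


Force balance: sigma_f * (pi*d^2/4) = tau * (pi*d) * x  ->  sigma_f = 4 * tau * x / d
sigma_f = 4 * 56 * 163.4 / 13.4 = 2731.5 MPa

2731.5 MPa


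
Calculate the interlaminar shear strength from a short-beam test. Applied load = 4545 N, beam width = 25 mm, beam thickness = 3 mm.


ILSS = 3F/(4bh) = 3*4545/(4*25*3) = 45.45 MPa

45.45 MPa


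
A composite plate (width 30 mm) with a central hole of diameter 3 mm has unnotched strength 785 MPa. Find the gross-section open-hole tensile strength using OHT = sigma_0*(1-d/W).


OHT = sigma_0*(1-d/W) = 785*(1-3/30) = 706.5 MPa

706.5 MPa


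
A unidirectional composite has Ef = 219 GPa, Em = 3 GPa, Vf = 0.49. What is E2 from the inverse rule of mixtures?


1/E2 = Vf/Ef + (1-Vf)/Em = 0.49/219 + 0.51/3
E2 = 5.81 GPa

5.81 GPa


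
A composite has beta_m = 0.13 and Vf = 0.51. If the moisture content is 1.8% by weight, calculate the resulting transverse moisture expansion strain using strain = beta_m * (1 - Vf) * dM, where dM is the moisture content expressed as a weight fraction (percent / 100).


dM = 1.8/100 = 0.018
strain = beta_m * (1-Vf) * dM = 0.13 * 0.49 * 0.018 = 0.0011466

0.0011466


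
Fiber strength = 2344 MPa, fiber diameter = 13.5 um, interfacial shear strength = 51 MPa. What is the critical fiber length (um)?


Lc = sigma_f * d / (2 * tau_i) = 2344 * 13.5 / (2 * 51) = 310.2 um

310.2 um


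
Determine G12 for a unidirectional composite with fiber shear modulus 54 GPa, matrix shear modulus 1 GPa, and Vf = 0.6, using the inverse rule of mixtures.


1/G12 = Vf/Gf + (1-Vf)/Gm = 0.6/54 + 0.4/1
G12 = 2.43 GPa

2.43 GPa


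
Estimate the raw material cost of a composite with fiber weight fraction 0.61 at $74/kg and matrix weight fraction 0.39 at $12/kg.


Cost = cost_f*Wf + cost_m*Wm = 74*0.61 + 12*0.39 = $49.82/kg

$49.82/kg


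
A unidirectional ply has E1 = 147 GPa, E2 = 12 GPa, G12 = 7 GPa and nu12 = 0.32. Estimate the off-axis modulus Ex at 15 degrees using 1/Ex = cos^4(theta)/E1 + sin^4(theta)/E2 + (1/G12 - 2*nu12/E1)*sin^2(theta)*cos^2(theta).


cos^4(15) = 0.870513, sin^4(15) = 0.004487, sin^2(15)*cos^2(15) = 0.0625
1/G12 - 2*nu12/E1 = 1/7 - 2*0.32/147 = 0.138503 GPa^-1
1/Ex = 0.870513/147 + 0.004487/12 + 0.138503*0.0625 = 0.0149523 GPa^-1
Ex = 66.88 GPa

66.88 GPa


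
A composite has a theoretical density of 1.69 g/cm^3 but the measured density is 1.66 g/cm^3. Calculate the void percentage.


Void% = (rho_theo - rho_actual)/rho_theo * 100 = (1.69 - 1.66)/1.69 * 100 = 1.78%

1.78%


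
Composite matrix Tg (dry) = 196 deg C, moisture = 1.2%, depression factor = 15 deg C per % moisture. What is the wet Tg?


Tg_wet = Tg_dry - k*moisture = 196 - 15*1.2 = 178.0 deg C

178.0 deg C


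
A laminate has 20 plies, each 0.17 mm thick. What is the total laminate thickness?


h = n * t_ply = 20 * 0.17 = 3.4 mm

3.4 mm


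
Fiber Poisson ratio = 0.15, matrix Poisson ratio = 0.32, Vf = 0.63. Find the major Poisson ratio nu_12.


nu_12 = nu_f*Vf + nu_m*(1-Vf) = 0.15*0.63 + 0.32*0.37 = 0.2129

0.2129


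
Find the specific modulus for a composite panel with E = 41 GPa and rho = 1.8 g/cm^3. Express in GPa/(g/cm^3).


Specific stiffness = E/rho = 41/1.8 = 22.8 GPa/(g/cm^3)

22.8 GPa/(g/cm^3)


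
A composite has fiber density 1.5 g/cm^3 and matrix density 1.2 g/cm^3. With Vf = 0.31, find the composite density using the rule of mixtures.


rho_c = rho_f*Vf + rho_m*(1-Vf) = 1.5*0.31 + 1.2*0.69 = 1.293 g/cm^3

1.293 g/cm^3


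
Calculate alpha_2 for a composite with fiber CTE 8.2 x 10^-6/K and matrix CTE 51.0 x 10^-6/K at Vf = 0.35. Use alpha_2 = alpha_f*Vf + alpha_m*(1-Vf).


alpha_2 = alpha_f*Vf + alpha_m*(1-Vf) = 8.2*0.35 + 51.0*0.65 = 36.0 x 10^-6/K

36.0 x 10^-6/K


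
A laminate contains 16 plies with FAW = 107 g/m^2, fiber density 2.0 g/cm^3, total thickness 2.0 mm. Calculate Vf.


Vf = n * FAW / (rho_f * h * 1000) = 16 * 107 / (2.0 * 2.0 * 1000) = 0.428

0.428


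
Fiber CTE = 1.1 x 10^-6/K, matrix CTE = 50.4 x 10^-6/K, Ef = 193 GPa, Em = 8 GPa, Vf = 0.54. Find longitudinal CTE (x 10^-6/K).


E1 = Ef*Vf + Em*(1-Vf) = 107.9
alpha_1 = (alpha_f*Ef*Vf + alpha_m*Em*(1-Vf))/E1 = 2.78 x 10^-6/K

2.78 x 10^-6/K


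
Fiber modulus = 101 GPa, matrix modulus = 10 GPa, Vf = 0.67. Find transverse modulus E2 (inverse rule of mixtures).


1/E2 = Vf/Ef + (1-Vf)/Em = 0.67/101 + 0.33/10
E2 = 25.23 GPa

25.23 GPa


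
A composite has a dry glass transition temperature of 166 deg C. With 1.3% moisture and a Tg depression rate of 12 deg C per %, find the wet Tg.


Tg_wet = Tg_dry - k*moisture = 166 - 12*1.3 = 150.4 deg C

150.4 deg C


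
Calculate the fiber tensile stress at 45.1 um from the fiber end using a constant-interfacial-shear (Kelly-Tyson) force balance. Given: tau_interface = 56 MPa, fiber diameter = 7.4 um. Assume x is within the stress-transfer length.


Force balance: sigma_f * (pi*d^2/4) = tau * (pi*d) * x  ->  sigma_f = 4 * tau * x / d
sigma_f = 4 * 56 * 45.1 / 7.4 = 1365.2 MPa

1365.2 MPa


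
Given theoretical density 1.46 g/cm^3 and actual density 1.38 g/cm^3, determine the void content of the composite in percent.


Void% = (rho_theo - rho_actual)/rho_theo * 100 = (1.46 - 1.38)/1.46 * 100 = 5.48%

5.48%


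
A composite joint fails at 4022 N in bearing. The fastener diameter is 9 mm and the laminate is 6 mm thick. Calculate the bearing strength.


sigma_br = F/(d*h) = 4022/(9*6) = 74.5 MPa

74.5 MPa


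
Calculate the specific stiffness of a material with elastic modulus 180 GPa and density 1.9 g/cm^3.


Specific stiffness = E/rho = 180/1.9 = 94.7 GPa/(g/cm^3)

94.7 GPa/(g/cm^3)


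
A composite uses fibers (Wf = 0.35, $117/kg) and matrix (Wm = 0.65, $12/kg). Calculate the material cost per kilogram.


Cost = cost_f*Wf + cost_m*Wm = 117*0.35 + 12*0.65 = $48.75/kg

$48.75/kg


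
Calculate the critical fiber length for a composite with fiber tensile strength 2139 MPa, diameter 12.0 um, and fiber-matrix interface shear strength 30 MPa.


Lc = sigma_f * d / (2 * tau_i) = 2139 * 12.0 / (2 * 30) = 427.8 um

427.8 um


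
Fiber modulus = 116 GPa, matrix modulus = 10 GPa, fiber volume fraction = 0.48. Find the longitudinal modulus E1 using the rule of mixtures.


E1 = Ef*Vf + Em*(1-Vf) = 116*0.48 + 10*0.52 = 60.88 GPa

60.88 GPa


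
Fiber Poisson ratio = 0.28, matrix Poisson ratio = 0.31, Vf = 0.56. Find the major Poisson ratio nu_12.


nu_12 = nu_f*Vf + nu_m*(1-Vf) = 0.28*0.56 + 0.31*0.44 = 0.2932

0.2932


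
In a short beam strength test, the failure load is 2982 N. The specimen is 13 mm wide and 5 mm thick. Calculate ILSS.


ILSS = 3F/(4bh) = 3*2982/(4*13*5) = 34.41 MPa

34.41 MPa


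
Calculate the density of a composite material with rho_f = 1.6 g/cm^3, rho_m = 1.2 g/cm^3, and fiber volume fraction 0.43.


rho_c = rho_f*Vf + rho_m*(1-Vf) = 1.6*0.43 + 1.2*0.57 = 1.372 g/cm^3

1.372 g/cm^3


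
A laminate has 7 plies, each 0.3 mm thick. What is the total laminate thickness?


h = n * t_ply = 7 * 0.3 = 2.1 mm

2.1 mm


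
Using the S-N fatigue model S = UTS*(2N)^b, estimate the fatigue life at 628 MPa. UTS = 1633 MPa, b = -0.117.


N = 0.5 * (S/UTS)^(1/b) = 0.5 * (628/1633)^(1/-0.117) = 1762.8096 cycles

1762.8096 cycles


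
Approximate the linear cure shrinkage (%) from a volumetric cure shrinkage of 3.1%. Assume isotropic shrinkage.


Linear shrinkage ≈ vol_shrink/3 = 3.1/3 = 1.033%

1.033%


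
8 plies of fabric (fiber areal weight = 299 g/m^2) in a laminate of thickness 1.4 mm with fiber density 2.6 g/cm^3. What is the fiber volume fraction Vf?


Vf = n * FAW / (rho_f * h * 1000) = 8 * 299 / (2.6 * 1.4 * 1000) = 0.6571

0.6571


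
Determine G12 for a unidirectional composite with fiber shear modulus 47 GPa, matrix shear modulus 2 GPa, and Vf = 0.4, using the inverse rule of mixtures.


1/G12 = Vf/Gf + (1-Vf)/Gm = 0.4/47 + 0.6/2
G12 = 3.24 GPa

3.24 GPa


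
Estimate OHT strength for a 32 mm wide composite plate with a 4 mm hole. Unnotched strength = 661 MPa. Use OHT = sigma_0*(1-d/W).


OHT = sigma_0*(1-d/W) = 661*(1-4/32) = 578.4 MPa

578.4 MPa


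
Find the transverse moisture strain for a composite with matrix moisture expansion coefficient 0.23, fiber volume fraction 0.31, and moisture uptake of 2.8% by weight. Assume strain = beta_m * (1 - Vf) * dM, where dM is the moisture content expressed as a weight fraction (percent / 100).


dM = 2.8/100 = 0.028
strain = beta_m * (1-Vf) * dM = 0.23 * 0.69 * 0.028 = 0.0044436

0.0044436


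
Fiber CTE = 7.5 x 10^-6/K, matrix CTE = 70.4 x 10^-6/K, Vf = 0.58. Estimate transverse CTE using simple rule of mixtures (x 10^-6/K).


alpha_2 = alpha_f*Vf + alpha_m*(1-Vf) = 7.5*0.58 + 70.4*0.42 = 33.9 x 10^-6/K

33.9 x 10^-6/K


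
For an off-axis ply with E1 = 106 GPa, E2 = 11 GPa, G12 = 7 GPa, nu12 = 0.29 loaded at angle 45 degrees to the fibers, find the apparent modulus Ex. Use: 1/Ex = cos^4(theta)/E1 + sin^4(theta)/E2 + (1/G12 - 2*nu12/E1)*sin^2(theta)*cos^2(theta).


cos^4(45) = 0.25, sin^4(45) = 0.25, sin^2(45)*cos^2(45) = 0.25
1/G12 - 2*nu12/E1 = 1/7 - 2*0.29/106 = 0.137385 GPa^-1
1/Ex = 0.25/106 + 0.25/11 + 0.137385*0.25 = 0.0594321 GPa^-1
Ex = 16.83 GPa

16.83 GPa


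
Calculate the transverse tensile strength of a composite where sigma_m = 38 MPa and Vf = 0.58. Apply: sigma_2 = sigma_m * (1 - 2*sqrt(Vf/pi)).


factor = 1 - 2*sqrt(0.58/pi) = 0.1407
sigma_2 = 38 * 0.1407 = 5.34 MPa

5.34 MPa


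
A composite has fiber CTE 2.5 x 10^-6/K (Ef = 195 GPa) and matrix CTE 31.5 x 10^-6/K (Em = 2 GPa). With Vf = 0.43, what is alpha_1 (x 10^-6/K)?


E1 = Ef*Vf + Em*(1-Vf) = 84.99
alpha_1 = (alpha_f*Ef*Vf + alpha_m*Em*(1-Vf))/E1 = 2.89 x 10^-6/K

2.89 x 10^-6/K


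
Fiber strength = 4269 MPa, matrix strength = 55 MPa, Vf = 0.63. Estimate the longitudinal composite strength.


sigma_1 = sigma_f*Vf + sigma_m*(1-Vf) = 4269*0.63 + 55*0.37 = 2709.8 MPa

2709.8 MPa


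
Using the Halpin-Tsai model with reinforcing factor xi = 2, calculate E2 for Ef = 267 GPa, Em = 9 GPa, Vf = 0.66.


eta = (Ef/Em - 1)/(Ef/Em + xi) = (29.6667 - 1)/(29.6667 + 2) = 0.9053
E2 = Em*(1+xi*eta*Vf)/(1-eta*Vf) = 49.08 GPa

49.08 GPa


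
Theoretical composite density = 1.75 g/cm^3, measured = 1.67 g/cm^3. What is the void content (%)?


Void% = (rho_theo - rho_actual)/rho_theo * 100 = (1.75 - 1.67)/1.75 * 100 = 4.57%

4.57%


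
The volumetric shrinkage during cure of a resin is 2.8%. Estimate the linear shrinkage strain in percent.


Linear shrinkage ≈ vol_shrink/3 = 2.8/3 = 0.933%

0.933%


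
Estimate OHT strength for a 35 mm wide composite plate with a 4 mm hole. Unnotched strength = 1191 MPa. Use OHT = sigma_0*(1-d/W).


OHT = sigma_0*(1-d/W) = 1191*(1-4/35) = 1054.9 MPa

1054.9 MPa


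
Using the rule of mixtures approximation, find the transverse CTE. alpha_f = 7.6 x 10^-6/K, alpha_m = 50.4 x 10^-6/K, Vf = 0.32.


alpha_2 = alpha_f*Vf + alpha_m*(1-Vf) = 7.6*0.32 + 50.4*0.68 = 36.7 x 10^-6/K

36.7 x 10^-6/K


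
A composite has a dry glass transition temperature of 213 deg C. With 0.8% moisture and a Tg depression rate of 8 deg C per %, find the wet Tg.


Tg_wet = Tg_dry - k*moisture = 213 - 8*0.8 = 206.6 deg C

206.6 deg C


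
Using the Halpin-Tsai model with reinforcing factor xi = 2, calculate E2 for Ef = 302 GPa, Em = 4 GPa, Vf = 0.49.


eta = (Ef/Em - 1)/(Ef/Em + xi) = (75.5 - 1)/(75.5 + 2) = 0.9613
E2 = Em*(1+xi*eta*Vf)/(1-eta*Vf) = 14.69 GPa

14.69 GPa


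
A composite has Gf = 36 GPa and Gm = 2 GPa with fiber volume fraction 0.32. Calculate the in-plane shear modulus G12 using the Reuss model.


1/G12 = Vf/Gf + (1-Vf)/Gm = 0.32/36 + 0.68/2
G12 = 2.87 GPa

2.87 GPa


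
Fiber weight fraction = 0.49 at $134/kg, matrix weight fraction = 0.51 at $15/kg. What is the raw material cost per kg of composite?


Cost = cost_f*Wf + cost_m*Wm = 134*0.49 + 15*0.51 = $73.31/kg

$73.31/kg


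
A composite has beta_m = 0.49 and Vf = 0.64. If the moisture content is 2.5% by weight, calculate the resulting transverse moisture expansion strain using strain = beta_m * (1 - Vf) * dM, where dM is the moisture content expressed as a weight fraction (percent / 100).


dM = 2.5/100 = 0.025
strain = beta_m * (1-Vf) * dM = 0.49 * 0.36 * 0.025 = 0.00441

0.00441


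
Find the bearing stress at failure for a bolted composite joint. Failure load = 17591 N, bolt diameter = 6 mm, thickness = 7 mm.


sigma_br = F/(d*h) = 17591/(6*7) = 418.8 MPa

418.8 MPa


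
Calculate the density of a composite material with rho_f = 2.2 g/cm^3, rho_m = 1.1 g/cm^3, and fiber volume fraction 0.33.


rho_c = rho_f*Vf + rho_m*(1-Vf) = 2.2*0.33 + 1.1*0.67 = 1.463 g/cm^3

1.463 g/cm^3


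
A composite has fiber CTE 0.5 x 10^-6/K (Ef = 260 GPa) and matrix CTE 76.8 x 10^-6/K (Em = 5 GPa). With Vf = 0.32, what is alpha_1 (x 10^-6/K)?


E1 = Ef*Vf + Em*(1-Vf) = 86.6
alpha_1 = (alpha_f*Ef*Vf + alpha_m*Em*(1-Vf))/E1 = 3.5 x 10^-6/K

3.5 x 10^-6/K


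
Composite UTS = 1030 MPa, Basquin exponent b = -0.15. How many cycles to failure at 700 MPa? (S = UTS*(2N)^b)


N = 0.5 * (S/UTS)^(1/b) = 0.5 * (700/1030)^(1/-0.15) = 6.5649 cycles

6.5649 cycles


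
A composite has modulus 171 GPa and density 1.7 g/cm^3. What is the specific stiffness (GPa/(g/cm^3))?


Specific stiffness = E/rho = 171/1.7 = 100.6 GPa/(g/cm^3)

100.6 GPa/(g/cm^3)


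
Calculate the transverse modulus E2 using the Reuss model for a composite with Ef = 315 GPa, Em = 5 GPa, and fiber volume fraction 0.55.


1/E2 = Vf/Ef + (1-Vf)/Em = 0.55/315 + 0.45/5
E2 = 10.9 GPa

10.9 GPa


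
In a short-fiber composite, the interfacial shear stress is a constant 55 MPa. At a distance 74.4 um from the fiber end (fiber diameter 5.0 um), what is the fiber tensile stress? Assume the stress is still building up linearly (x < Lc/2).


Force balance: sigma_f * (pi*d^2/4) = tau * (pi*d) * x  ->  sigma_f = 4 * tau * x / d
sigma_f = 4 * 55 * 74.4 / 5.0 = 3273.6 MPa

3273.6 MPa


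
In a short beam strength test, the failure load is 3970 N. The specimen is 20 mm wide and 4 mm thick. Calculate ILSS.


ILSS = 3F/(4bh) = 3*3970/(4*20*4) = 37.22 MPa

37.22 MPa


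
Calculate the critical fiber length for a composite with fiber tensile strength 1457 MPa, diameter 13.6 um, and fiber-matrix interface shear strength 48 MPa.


Lc = sigma_f * d / (2 * tau_i) = 1457 * 13.6 / (2 * 48) = 206.4 um

206.4 um


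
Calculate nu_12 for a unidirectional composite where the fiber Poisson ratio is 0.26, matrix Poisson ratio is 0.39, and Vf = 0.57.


nu_12 = nu_f*Vf + nu_m*(1-Vf) = 0.26*0.57 + 0.39*0.43 = 0.3159

0.3159


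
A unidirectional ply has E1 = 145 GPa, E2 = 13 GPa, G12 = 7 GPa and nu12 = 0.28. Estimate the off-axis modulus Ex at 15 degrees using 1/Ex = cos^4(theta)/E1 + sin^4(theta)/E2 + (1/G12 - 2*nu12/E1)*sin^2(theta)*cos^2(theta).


cos^4(15) = 0.870513, sin^4(15) = 0.004487, sin^2(15)*cos^2(15) = 0.0625
1/G12 - 2*nu12/E1 = 1/7 - 2*0.28/145 = 0.138995 GPa^-1
1/Ex = 0.870513/145 + 0.004487/13 + 0.138995*0.0625 = 0.0150359 GPa^-1
Ex = 66.51 GPa

66.51 GPa


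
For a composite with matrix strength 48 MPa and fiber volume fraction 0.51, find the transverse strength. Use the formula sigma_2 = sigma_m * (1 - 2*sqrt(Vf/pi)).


factor = 1 - 2*sqrt(0.51/pi) = 0.1942
sigma_2 = 48 * 0.1942 = 9.32 MPa

9.32 MPa


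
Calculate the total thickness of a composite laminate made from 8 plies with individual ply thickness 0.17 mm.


h = n * t_ply = 8 * 0.17 = 1.36 mm

1.36 mm


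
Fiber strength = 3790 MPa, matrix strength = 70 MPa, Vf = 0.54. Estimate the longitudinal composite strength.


sigma_1 = sigma_f*Vf + sigma_m*(1-Vf) = 3790*0.54 + 70*0.46 = 2078.8 MPa

2078.8 MPa


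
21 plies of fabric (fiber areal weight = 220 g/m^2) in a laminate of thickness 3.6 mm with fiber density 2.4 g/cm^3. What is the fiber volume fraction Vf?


Vf = n * FAW / (rho_f * h * 1000) = 21 * 220 / (2.4 * 3.6 * 1000) = 0.5347

0.5347


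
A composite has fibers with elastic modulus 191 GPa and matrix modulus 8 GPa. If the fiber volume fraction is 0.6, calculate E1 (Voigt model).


E1 = Ef*Vf + Em*(1-Vf) = 191*0.6 + 8*0.4 = 117.8 GPa

117.8 GPa


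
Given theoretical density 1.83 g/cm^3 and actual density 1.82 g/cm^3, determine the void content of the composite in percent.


Void% = (rho_theo - rho_actual)/rho_theo * 100 = (1.83 - 1.82)/1.83 * 100 = 0.55%

0.55%


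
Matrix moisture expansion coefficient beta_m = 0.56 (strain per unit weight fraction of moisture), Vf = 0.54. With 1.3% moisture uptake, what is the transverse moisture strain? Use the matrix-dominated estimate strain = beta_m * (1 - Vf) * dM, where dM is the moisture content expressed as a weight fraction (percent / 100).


dM = 1.3/100 = 0.013
strain = beta_m * (1-Vf) * dM = 0.56 * 0.46 * 0.013 = 0.0033488

0.0033488


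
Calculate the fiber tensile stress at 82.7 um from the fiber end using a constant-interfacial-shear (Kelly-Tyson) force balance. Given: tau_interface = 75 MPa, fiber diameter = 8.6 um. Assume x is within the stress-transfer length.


Force balance: sigma_f * (pi*d^2/4) = tau * (pi*d) * x  ->  sigma_f = 4 * tau * x / d
sigma_f = 4 * 75 * 82.7 / 8.6 = 2884.9 MPa

2884.9 MPa


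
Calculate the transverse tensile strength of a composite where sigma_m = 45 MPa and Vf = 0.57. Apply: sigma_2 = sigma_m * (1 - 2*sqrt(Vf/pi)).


factor = 1 - 2*sqrt(0.57/pi) = 0.1481
sigma_2 = 45 * 0.1481 = 6.66 MPa

6.66 MPa


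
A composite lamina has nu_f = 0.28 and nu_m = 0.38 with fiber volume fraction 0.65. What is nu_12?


nu_12 = nu_f*Vf + nu_m*(1-Vf) = 0.28*0.65 + 0.38*0.35 = 0.315

0.315


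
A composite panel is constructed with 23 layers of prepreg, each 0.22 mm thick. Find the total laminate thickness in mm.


h = n * t_ply = 23 * 0.22 = 5.06 mm

5.06 mm


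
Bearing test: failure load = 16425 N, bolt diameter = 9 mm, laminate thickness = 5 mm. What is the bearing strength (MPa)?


sigma_br = F/(d*h) = 16425/(9*5) = 365.0 MPa

365.0 MPa


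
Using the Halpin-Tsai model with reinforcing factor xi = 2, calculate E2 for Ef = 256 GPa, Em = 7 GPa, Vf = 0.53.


eta = (Ef/Em - 1)/(Ef/Em + xi) = (36.5714 - 1)/(36.5714 + 2) = 0.9222
E2 = Em*(1+xi*eta*Vf)/(1-eta*Vf) = 27.08 GPa

27.08 GPa


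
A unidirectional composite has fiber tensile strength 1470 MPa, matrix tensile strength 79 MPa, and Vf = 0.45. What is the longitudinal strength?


sigma_1 = sigma_f*Vf + sigma_m*(1-Vf) = 1470*0.45 + 79*0.55 = 705.0 MPa

705.0 MPa


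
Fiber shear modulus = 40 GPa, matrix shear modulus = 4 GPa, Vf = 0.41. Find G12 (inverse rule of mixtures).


1/G12 = Vf/Gf + (1-Vf)/Gm = 0.41/40 + 0.59/4
G12 = 6.34 GPa

6.34 GPa


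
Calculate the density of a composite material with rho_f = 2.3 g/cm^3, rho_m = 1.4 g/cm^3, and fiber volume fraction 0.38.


rho_c = rho_f*Vf + rho_m*(1-Vf) = 2.3*0.38 + 1.4*0.62 = 1.742 g/cm^3

1.742 g/cm^3


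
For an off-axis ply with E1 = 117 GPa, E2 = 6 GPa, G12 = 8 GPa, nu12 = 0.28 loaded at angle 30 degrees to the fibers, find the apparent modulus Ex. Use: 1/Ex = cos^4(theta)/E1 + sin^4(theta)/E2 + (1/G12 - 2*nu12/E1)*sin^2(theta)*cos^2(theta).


cos^4(30) = 0.5625, sin^4(30) = 0.0625, sin^2(30)*cos^2(30) = 0.1875
1/G12 - 2*nu12/E1 = 1/8 - 2*0.28/117 = 0.120214 GPa^-1
1/Ex = 0.5625/117 + 0.0625/6 + 0.120214*0.1875 = 0.0377644 GPa^-1
Ex = 26.48 GPa

26.48 GPa


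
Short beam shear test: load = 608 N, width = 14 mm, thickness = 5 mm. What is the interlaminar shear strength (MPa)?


ILSS = 3F/(4bh) = 3*608/(4*14*5) = 6.51 MPa

6.51 MPa


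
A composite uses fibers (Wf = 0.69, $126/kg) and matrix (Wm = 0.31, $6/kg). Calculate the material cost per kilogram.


Cost = cost_f*Wf + cost_m*Wm = 126*0.69 + 6*0.31 = $88.8/kg

$88.8/kg


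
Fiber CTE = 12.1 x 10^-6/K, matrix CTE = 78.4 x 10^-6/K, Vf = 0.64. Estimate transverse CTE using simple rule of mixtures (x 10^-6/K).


alpha_2 = alpha_f*Vf + alpha_m*(1-Vf) = 12.1*0.64 + 78.4*0.36 = 36.0 x 10^-6/K

36.0 x 10^-6/K


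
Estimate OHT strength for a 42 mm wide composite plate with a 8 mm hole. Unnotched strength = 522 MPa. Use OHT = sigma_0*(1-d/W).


OHT = sigma_0*(1-d/W) = 522*(1-8/42) = 422.6 MPa

422.6 MPa


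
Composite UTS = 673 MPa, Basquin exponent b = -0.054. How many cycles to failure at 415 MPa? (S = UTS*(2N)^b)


N = 0.5 * (S/UTS)^(1/b) = 0.5 * (415/673)^(1/-0.054) = 3865.8694 cycles

3865.8694 cycles


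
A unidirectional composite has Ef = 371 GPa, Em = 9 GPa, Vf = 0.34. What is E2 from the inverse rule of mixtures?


1/E2 = Vf/Ef + (1-Vf)/Em = 0.34/371 + 0.66/9
E2 = 13.47 GPa

13.47 GPa


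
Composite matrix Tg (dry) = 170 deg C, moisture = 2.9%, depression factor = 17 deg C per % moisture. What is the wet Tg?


Tg_wet = Tg_dry - k*moisture = 170 - 17*2.9 = 120.7 deg C

120.7 deg C


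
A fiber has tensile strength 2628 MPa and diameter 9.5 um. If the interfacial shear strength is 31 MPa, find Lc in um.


Lc = sigma_f * d / (2 * tau_i) = 2628 * 9.5 / (2 * 31) = 402.7 um

402.7 um


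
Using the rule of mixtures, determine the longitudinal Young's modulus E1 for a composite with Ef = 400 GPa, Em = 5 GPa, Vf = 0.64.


E1 = Ef*Vf + Em*(1-Vf) = 400*0.64 + 5*0.36 = 257.8 GPa

257.8 GPa


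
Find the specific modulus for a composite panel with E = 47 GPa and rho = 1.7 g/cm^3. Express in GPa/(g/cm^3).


Specific stiffness = E/rho = 47/1.7 = 27.6 GPa/(g/cm^3)

27.6 GPa/(g/cm^3)


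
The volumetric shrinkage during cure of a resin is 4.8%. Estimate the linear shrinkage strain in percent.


Linear shrinkage ≈ vol_shrink/3 = 4.8/3 = 1.6%

1.6%


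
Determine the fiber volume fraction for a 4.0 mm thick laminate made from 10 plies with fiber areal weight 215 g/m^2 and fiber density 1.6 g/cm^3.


Vf = n * FAW / (rho_f * h * 1000) = 10 * 215 / (1.6 * 4.0 * 1000) = 0.3359

0.3359


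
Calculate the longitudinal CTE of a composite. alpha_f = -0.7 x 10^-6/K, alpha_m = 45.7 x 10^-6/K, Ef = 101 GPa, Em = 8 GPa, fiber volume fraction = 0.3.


E1 = Ef*Vf + Em*(1-Vf) = 35.9
alpha_1 = (alpha_f*Ef*Vf + alpha_m*Em*(1-Vf))/E1 = 6.54 x 10^-6/K

6.54 x 10^-6/K


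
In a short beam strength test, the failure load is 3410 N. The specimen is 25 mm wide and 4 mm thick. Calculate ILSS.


ILSS = 3F/(4bh) = 3*3410/(4*25*4) = 25.58 MPa

25.58 MPa


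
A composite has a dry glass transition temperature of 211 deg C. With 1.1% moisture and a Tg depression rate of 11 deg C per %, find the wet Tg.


Tg_wet = Tg_dry - k*moisture = 211 - 11*1.1 = 198.9 deg C

198.9 deg C


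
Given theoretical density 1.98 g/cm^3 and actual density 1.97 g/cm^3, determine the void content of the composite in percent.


Void% = (rho_theo - rho_actual)/rho_theo * 100 = (1.98 - 1.97)/1.98 * 100 = 0.51%

0.51%


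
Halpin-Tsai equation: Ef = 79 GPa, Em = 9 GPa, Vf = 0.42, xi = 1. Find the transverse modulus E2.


eta = (Ef/Em - 1)/(Ef/Em + xi) = (8.7778 - 1)/(8.7778 + 1) = 0.7955
E2 = Em*(1+xi*eta*Vf)/(1-eta*Vf) = 18.03 GPa

18.03 GPa


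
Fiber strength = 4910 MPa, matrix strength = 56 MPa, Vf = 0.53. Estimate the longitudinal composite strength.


sigma_1 = sigma_f*Vf + sigma_m*(1-Vf) = 4910*0.53 + 56*0.47 = 2628.6 MPa

2628.6 MPa


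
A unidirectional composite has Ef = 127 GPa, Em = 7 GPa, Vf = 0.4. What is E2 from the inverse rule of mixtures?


1/E2 = Vf/Ef + (1-Vf)/Em = 0.4/127 + 0.6/7
E2 = 11.25 GPa

11.25 GPa


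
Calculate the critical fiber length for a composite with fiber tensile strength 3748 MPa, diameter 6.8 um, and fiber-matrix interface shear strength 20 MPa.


Lc = sigma_f * d / (2 * tau_i) = 3748 * 6.8 / (2 * 20) = 637.2 um

637.2 um


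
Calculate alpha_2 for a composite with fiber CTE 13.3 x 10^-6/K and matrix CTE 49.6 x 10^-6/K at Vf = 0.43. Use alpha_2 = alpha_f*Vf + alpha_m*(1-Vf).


alpha_2 = alpha_f*Vf + alpha_m*(1-Vf) = 13.3*0.43 + 49.6*0.57 = 34.0 x 10^-6/K

34.0 x 10^-6/K


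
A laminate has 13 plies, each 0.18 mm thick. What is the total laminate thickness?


h = n * t_ply = 13 * 0.18 = 2.34 mm

2.34 mm


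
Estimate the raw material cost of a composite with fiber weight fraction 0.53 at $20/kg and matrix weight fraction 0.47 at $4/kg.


Cost = cost_f*Wf + cost_m*Wm = 20*0.53 + 4*0.47 = $12.48/kg

$12.48/kg


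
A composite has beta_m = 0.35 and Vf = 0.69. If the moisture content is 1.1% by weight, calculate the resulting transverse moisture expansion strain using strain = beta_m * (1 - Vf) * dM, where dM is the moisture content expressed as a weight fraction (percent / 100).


dM = 1.1/100 = 0.011
strain = beta_m * (1-Vf) * dM = 0.35 * 0.31 * 0.011 = 0.0011935

0.0011935


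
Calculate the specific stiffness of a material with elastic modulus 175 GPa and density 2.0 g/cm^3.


Specific stiffness = E/rho = 175/2.0 = 87.5 GPa/(g/cm^3)

87.5 GPa/(g/cm^3)


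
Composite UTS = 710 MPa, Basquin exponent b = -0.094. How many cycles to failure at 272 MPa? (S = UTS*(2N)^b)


N = 0.5 * (S/UTS)^(1/b) = 0.5 * (272/710)^(1/-0.094) = 13546.7912 cycles

13546.7912 cycles


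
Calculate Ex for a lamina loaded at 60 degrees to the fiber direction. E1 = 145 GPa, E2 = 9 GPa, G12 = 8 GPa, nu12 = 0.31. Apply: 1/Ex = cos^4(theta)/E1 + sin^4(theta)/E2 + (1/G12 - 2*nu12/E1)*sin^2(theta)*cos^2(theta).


cos^4(60) = 0.0625, sin^4(60) = 0.5625, sin^2(60)*cos^2(60) = 0.1875
1/G12 - 2*nu12/E1 = 1/8 - 2*0.31/145 = 0.120724 GPa^-1
1/Ex = 0.0625/145 + 0.5625/9 + 0.120724*0.1875 = 0.0855668 GPa^-1
Ex = 11.69 GPa

11.69 GPa


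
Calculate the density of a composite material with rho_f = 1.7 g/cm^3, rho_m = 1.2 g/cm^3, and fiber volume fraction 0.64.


rho_c = rho_f*Vf + rho_m*(1-Vf) = 1.7*0.64 + 1.2*0.36 = 1.52 g/cm^3

1.52 g/cm^3


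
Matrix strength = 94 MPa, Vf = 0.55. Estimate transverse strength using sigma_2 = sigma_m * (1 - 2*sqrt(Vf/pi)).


factor = 1 - 2*sqrt(0.55/pi) = 0.1632
sigma_2 = 94 * 0.1632 = 15.34 MPa

15.34 MPa


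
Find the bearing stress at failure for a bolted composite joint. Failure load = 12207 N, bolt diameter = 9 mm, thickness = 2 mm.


sigma_br = F/(d*h) = 12207/(9*2) = 678.2 MPa

678.2 MPa


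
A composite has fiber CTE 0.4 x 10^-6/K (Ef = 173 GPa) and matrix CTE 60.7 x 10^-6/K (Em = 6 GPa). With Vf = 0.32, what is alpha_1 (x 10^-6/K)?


E1 = Ef*Vf + Em*(1-Vf) = 59.44
alpha_1 = (alpha_f*Ef*Vf + alpha_m*Em*(1-Vf))/E1 = 4.54 x 10^-6/K

4.54 x 10^-6/K


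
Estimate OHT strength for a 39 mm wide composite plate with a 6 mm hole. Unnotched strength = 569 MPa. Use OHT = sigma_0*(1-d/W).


OHT = sigma_0*(1-d/W) = 569*(1-6/39) = 481.5 MPa

481.5 MPa


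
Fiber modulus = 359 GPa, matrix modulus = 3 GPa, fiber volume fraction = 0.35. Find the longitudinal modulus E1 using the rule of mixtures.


E1 = Ef*Vf + Em*(1-Vf) = 359*0.35 + 3*0.65 = 127.6 GPa

127.6 GPa


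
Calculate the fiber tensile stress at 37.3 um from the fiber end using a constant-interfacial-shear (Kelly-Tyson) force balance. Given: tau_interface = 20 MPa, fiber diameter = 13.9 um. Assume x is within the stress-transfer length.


Force balance: sigma_f * (pi*d^2/4) = tau * (pi*d) * x  ->  sigma_f = 4 * tau * x / d
sigma_f = 4 * 20 * 37.3 / 13.9 = 214.7 MPa

214.7 MPa


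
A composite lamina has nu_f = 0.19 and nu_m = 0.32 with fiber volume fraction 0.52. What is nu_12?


nu_12 = nu_f*Vf + nu_m*(1-Vf) = 0.19*0.52 + 0.32*0.48 = 0.2524

0.2524


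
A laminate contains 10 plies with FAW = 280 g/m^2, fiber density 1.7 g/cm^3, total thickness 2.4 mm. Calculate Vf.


Vf = n * FAW / (rho_f * h * 1000) = 10 * 280 / (1.7 * 2.4 * 1000) = 0.6863

0.6863


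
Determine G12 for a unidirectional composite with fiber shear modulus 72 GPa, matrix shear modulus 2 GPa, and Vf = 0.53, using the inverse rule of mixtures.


1/G12 = Vf/Gf + (1-Vf)/Gm = 0.53/72 + 0.47/2
G12 = 4.13 GPa

4.13 GPa


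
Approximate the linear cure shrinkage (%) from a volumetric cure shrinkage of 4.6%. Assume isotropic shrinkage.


Linear shrinkage ≈ vol_shrink/3 = 4.6/3 = 1.533%

1.533%


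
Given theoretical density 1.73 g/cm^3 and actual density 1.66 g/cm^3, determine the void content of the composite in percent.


Void% = (rho_theo - rho_actual)/rho_theo * 100 = (1.73 - 1.66)/1.73 * 100 = 4.05%

4.05%
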